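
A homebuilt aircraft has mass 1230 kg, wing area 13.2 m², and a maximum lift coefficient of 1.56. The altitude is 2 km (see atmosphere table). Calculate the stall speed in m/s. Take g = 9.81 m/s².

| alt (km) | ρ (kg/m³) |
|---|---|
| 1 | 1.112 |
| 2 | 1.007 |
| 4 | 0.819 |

At 2 km, from the table: ρ = 1.007 kg/m³.
Weight W = mg = 1230 × 9.81 = 12070 N.
From L = ½ρV²S·CL,max = W: V_stall = √(2W/(ρSCL,max)) = √(2·12070/(1.007·13.2·1.56))
V_stall = √1164 = 34.1 m/s

V_stall = 34.1 m/s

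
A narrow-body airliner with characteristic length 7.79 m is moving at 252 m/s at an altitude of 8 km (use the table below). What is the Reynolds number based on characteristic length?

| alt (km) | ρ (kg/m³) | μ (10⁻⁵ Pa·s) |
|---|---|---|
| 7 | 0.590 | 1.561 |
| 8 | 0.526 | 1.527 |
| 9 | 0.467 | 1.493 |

Re = 6.76×10^7

At 8 km, from the table: ρ = 0.526 kg/m³, μ = 1.527×10⁻⁵ Pa·s.
Re = ρ·v·c/μ = 0.526 × 252 × 7.79 / (1.527×10⁻⁵) = 6.76×10^7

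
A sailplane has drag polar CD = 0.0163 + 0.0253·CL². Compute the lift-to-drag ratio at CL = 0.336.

CD = 0.0163 + 0.0253 × 0.336² = 0.01916
L/D = CL/CD = 0.336 / 0.01916 = 17.5

L/D = 17.5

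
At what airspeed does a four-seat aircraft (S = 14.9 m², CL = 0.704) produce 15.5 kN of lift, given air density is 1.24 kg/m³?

L = ½ρv²S·CL ⇒ v = √(2L/(ρ·S·CL))
v = √(2 × 15500 / (1.24 × 14.9 × 0.704)) = √2383 = 48.8 m/s

v = 48.8 m/s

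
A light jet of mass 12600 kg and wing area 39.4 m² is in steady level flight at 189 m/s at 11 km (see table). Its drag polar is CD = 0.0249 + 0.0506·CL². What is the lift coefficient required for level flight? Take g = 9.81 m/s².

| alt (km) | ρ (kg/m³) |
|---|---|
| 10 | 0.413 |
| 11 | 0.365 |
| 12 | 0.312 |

CL = 0.481

At 11 km, from the table: ρ = 0.365 kg/m³.
In steady level flight, lift balances weight: W = mg = 12600 × 9.81 = 1.2361×10^5 N.
q = ½ρv² = ½ × 0.365 × 189² = 6519 Pa.
CL = W/(q·S) = 1.2361×10^5 / (6519 × 39.4) = 0.4812.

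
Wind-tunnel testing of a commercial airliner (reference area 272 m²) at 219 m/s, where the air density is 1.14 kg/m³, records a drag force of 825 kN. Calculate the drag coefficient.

From D = ½ρv²S·CD, rearranging gives CD = 2D/(ρv²S).
CD = 2 × 8.25×10^5 / (1.14 × 219² × 272) = 0.111

CD = 0.111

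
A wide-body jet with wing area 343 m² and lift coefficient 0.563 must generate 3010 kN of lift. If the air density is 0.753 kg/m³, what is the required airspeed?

v = 203 m/s

L = ½ρv²S·CL ⇒ v = √(2L/(ρ·S·CL))
v = √(2 × 3.01×10^6 / (0.753 × 343 × 0.563)) = √41400 = 203 m/s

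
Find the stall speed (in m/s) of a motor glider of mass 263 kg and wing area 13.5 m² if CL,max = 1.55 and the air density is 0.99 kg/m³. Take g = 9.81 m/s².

V_stall = 15.8 m/s

Stall occurs when L = W at CL,max. W = mg = 263 × 9.81 = 2580 N.
V_stall = √(2W/(ρ·S·CL,max)) = √(2 × 2580 / (0.99 × 13.5 × 1.55))
V_stall = √249.1 = 15.8 m/s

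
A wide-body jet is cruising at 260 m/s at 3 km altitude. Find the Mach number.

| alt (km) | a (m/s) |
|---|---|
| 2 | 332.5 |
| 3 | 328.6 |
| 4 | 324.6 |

M = 0.791

At 3 km, from the table: a = 328.6 m/s.
M = v/a = 260 / 328.6 = 0.791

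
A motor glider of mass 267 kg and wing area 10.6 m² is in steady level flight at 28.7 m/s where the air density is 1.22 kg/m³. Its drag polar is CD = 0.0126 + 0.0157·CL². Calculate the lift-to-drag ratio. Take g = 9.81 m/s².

L/D = 30

Level flight ⇒ L = W = m·g = 267 × 9.81 = 2619.3 N.
Dynamic pressure q = 0.5 × 1.22 × 28.7² = 502.5 Pa.
Required CL = L/(qS) = 2619.3/(502.5·10.6) = 0.4918.
CD = 0.0126 + 0.0157 × 0.4918² = 0.0164.
L/D = CL/CD = 0.4918 / 0.0164 = 30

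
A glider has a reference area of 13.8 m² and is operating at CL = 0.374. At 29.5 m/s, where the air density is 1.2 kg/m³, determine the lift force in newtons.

Dynamic pressure q = ½ρv² = ½ × 1.2 × 29.5² = 522.1 Pa.
L = q·S·CL = 522.1 × 13.8 × 0.374 = 2690 N

L = 2690 N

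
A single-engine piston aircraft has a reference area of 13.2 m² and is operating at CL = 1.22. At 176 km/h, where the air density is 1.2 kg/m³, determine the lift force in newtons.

L = 23100 N

Convert speed: v = 176 km/h ÷ 3.6 = 48.89 m/s.
L = ½ρv²S·CL = ½ × 1.2 × 48.89² × 13.2 × 1.22 = 23100 N ≈ 23.1 kN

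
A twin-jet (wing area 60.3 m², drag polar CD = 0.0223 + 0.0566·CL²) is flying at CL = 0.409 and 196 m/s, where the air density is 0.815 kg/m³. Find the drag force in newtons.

D = 30000 N

CD = 0.0223 + 0.0566 × 0.409² = 0.03177
D = ½ρv²S·CD = ½ × 0.815 × 196² × 60.3 × 0.03177 = 30000 N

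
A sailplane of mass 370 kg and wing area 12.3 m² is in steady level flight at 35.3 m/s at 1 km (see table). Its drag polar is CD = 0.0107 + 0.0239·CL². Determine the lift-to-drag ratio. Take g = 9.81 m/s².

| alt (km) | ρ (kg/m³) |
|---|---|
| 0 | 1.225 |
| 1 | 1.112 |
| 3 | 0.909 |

L/D = 28.3

At 1 km, from the table: ρ = 1.112 kg/m³.
In steady level flight, lift balances weight: W = mg = 370 × 9.81 = 3629.7 N.
Dynamic pressure q = 0.5 × 1.112 × 35.3² = 692.8 Pa.
CL = W/(q·S) = 3629.7 / (692.8 × 12.3) = 0.4259.
CD = 0.0107 + 0.0239 × 0.4259² = 0.01504.
L/D = CL/CD = 0.4259 / 0.01504 = 28.3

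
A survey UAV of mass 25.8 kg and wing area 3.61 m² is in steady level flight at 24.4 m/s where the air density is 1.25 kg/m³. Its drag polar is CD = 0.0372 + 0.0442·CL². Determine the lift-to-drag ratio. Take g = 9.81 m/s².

Weight W = mg = 25.8 × 9.81 = 253.1 N; in level flight L = W.
Dynamic pressure q = 0.5 × 1.25 × 24.4² = 372.1 Pa.
CL = W/(q·S) = 253.1 / (372.1 × 3.61) = 0.1884.
CD = 0.0372 + 0.0442 × 0.1884² = 0.03877.
L/D = CL/CD = 0.1884 / 0.03877 = 4.86

L/D = 4.86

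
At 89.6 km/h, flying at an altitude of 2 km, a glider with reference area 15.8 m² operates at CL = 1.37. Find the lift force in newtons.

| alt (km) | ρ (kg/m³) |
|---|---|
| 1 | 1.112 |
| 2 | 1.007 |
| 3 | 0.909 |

L = 6750 N

At 2 km, from the table: ρ = 1.007 kg/m³.
Convert speed: v = 89.6 km/h ÷ 3.6 = 24.89 m/s.
Dynamic pressure q = ½ρv² = ½ × 1.007 × 24.89² = 311.9 Pa.
L = q·S·CL = 311.9 × 15.8 × 1.37 = 6750 N ≈ 6.75 kN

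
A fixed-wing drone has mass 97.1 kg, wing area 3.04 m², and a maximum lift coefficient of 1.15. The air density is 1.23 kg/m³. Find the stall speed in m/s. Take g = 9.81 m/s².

Weight W = mg = 97.1 × 9.81 = 952.6 N.
V_stall = √(2W/(ρ·S·CL,max)) = √(2 × 952.6 / (1.23 × 3.04 × 1.15))
V_stall = √443 = 21 m/s

V_stall = 21 m/s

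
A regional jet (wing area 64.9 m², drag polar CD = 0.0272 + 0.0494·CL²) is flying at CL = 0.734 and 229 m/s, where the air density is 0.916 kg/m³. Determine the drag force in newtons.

D = 83900 N

CD = 0.0272 + 0.0494 × 0.734² = 0.05381
D = ½ρv²S·CD = ½ × 0.916 × 229² × 64.9 × 0.05381 = 83900 N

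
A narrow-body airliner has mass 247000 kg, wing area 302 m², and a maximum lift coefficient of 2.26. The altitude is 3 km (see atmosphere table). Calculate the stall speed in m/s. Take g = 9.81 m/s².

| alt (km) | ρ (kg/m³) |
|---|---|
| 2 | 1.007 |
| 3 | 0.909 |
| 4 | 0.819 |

At 3 km, from the table: ρ = 0.909 kg/m³.
Stall occurs when L = W at CL,max. W = mg = 247000 × 9.81 = 2.423×10^6 N.
V_stall = √(2W/(ρ·S·CL,max)) = √(2 × 2.423×10^6 / (0.909 × 302 × 2.26))
V_stall = √7811 = 88.4 m/s

V_stall = 88.4 m/s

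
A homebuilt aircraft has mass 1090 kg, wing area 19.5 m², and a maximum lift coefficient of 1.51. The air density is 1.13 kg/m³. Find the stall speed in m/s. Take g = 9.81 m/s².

Weight W = mg = 1090 × 9.81 = 10690 N.
V_stall = √(2W/(ρ·S·CL,max)) = √(2 × 10690 / (1.13 × 19.5 × 1.51))
V_stall = √642.7 = 25.4 m/s

V_stall = 25.4 m/s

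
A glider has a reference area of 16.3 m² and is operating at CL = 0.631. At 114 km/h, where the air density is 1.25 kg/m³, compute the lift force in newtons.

L = 6450 N

Convert speed: v = 114 km/h ÷ 3.6 = 31.67 m/s.
L = ½ρv²S·CL = ½ × 1.25 × 31.67² × 16.3 × 0.631 = 6450 N ≈ 6.45 kN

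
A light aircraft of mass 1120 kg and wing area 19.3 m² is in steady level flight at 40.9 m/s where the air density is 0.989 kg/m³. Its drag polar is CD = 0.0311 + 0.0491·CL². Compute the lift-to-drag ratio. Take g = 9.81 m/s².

In steady level flight, lift balances weight: W = mg = 1120 × 9.81 = 10987 N.
q = ½ρv² = ½ × 0.989 × 40.9² = 827.2 Pa.
CL = 2W/(ρv²S) = 2×10987/(0.989×40.9²×19.3) = 0.6882.
CD = 0.0311 + 0.0491 × 0.6882² = 0.05435.
L/D = CL/CD = 0.6882 / 0.05435 = 12.7

L/D = 12.7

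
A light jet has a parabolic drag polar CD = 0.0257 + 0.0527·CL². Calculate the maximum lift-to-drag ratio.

For CD = CD0 + K·CL², (L/D)max occurs at CL* = √(CD0/K) and equals 1/(2√(K·CD0)).
(L/D)max = 1/(2√(0.0527 × 0.0257)) = 1/(2 × 0.0368) = 13.6

(L/D)max = 13.6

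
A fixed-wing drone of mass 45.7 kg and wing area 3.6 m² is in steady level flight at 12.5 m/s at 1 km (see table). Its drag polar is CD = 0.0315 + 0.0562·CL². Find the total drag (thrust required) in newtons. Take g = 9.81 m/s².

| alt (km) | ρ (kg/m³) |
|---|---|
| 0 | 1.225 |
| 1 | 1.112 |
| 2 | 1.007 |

D = 46 N

At 1 km, from the table: ρ = 1.112 kg/m³.
In steady level flight, lift balances weight: W = mg = 45.7 × 9.81 = 448.32 N.
Dynamic pressure q = 0.5 × 1.112 × 12.5² = 86.88 Pa.
CL = 2W/(ρv²S) = 2×448.32/(1.112×12.5²×3.6) = 1.433.
CD = 0.0315 + 0.0562 × 1.433² = 0.147.
D = q·S·CD = 86.88 × 3.6 × 0.147 = 45.97 N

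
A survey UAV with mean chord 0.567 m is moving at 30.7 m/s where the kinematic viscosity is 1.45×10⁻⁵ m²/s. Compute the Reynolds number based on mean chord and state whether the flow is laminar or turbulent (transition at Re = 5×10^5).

Re = 1.2×10^6 (turbulent)

Re = v·c/ν = 30.7 × 0.567 / (1.45×10⁻⁵) = 1.2×10^6
Since 1.2×10^6 > 5×10^5, the flow is turbulent.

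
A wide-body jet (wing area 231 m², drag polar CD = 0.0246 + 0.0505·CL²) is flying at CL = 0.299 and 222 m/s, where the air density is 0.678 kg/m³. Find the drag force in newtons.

CD = 0.0246 + 0.0505 × 0.299² = 0.02911
D = ½ρv²S·CD = ½ × 0.678 × 222² × 231 × 0.02911 = 1.12×10^5 N

D = 1.12×10^5 N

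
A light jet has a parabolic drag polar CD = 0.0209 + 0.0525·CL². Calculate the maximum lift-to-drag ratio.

For CD = CD0 + K·CL², (L/D)max occurs at CL* = √(CD0/K) and equals 1/(2√(K·CD0)).
(L/D)max = 1/(2√(0.0525 × 0.0209)) = 1/(2 × 0.03312) = 15.1

(L/D)max = 15.1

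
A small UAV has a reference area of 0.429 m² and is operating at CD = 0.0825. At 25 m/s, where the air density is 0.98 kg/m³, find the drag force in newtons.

Dynamic pressure q = ½ρv² = ½ × 0.98 × 25² = 306.2 Pa.
D = q·S·CD = 306.2 × 0.429 × 0.0825 = 10.8 N

D = 10.8 N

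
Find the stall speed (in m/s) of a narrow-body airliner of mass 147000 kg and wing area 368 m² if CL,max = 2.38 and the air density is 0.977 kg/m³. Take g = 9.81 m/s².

V_stall = 58.1 m/s

Weight W = mg = 147000 × 9.81 = 1.442×10^6 N.
V_stall = √(2W/(ρ·S·CL,max)) = √(2 × 1.442×10^6 / (0.977 × 368 × 2.38))
V_stall = √3371 = 58.1 m/s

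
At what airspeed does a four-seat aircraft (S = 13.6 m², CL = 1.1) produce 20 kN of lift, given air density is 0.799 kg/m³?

v = 57.8 m/s

L = ½ρv²S·CL ⇒ v = √(2L/(ρ·S·CL))
v = √(2 × 20000 / (0.799 × 13.6 × 1.1)) = √3346 = 57.8 m/s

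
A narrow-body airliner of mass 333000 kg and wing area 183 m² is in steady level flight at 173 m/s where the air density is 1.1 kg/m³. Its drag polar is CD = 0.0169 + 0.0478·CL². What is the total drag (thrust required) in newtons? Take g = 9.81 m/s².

Level flight ⇒ L = W = m·g = 333000 × 9.81 = 3.2667×10^6 N.
Dynamic pressure q = 0.5 × 1.1 × 173² = 16460 Pa.
Required CL = L/(qS) = 3.2667×10^6/(16460·183) = 1.084.
CD = 0.0169 + 0.0478 × 1.084² = 0.07311.
D = q·S·CD = 16460 × 183 × 0.07311 = 2.202×10^5 N

D = 2.2×10^5 N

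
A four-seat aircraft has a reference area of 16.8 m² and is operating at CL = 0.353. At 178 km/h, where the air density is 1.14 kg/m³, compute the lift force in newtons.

Convert speed: v = 178 km/h ÷ 3.6 = 49.44 m/s.
Dynamic pressure q = ½ρv² = ½ × 1.14 × 49.44² = 1394 Pa.
L = q·S·CL = 1394 × 16.8 × 0.353 = 8260 N ≈ 8.26 kN

L = 8260 N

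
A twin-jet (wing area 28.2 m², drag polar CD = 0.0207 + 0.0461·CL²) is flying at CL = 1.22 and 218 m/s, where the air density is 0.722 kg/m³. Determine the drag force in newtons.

CD = 0.0207 + 0.0461 × 1.22² = 0.08932
D = ½ρv²S·CD = ½ × 0.722 × 218² × 28.2 × 0.08932 = 43200 N

D = 43200 N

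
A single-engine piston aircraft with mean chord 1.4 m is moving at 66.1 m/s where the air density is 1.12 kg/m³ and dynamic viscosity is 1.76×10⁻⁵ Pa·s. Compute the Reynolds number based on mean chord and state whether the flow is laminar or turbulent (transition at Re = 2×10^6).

Re = ρ·v·c/μ = 1.12 × 66.1 × 1.4 / (1.76×10⁻⁵) = 5.89×10^6
Since 5.89×10^6 > 2×10^6, the flow is turbulent.

Re = 5.89×10^6 (turbulent)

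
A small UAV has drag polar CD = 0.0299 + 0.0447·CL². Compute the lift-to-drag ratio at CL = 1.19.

L/D = 12.8

CD = 0.0299 + 0.0447 × 1.19² = 0.0932
L/D = CL/CD = 1.19 / 0.0932 = 12.8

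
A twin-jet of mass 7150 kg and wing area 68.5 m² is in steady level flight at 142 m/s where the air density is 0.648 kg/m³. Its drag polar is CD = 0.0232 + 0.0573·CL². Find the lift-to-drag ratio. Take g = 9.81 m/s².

L/D = 6.37

In steady level flight, lift balances weight: W = mg = 7150 × 9.81 = 70142 N.
Dynamic pressure q = 0.5 × 0.648 × 142² = 6533 Pa.
CL = 2W/(ρv²S) = 2×70142/(0.648×142²×68.5) = 0.1567.
CD = 0.0232 + 0.0573 × 0.1567² = 0.02461.
L/D = CL/CD = 0.1567 / 0.02461 = 6.37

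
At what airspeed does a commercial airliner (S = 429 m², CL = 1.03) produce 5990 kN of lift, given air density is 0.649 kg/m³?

L = ½ρv²S·CL ⇒ v = √(2L/(ρ·S·CL))
v = √(2 × 5.99×10^6 / (0.649 × 429 × 1.03)) = √41780 = 204 m/s

v = 204 m/s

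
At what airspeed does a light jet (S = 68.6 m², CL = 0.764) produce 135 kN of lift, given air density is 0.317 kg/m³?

v = 127 m/s

L = ½ρv²S·CL ⇒ v = √(2L/(ρ·S·CL))
v = √(2 × 1.35×10^5 / (0.317 × 68.6 × 0.764)) = √16250 = 127 m/s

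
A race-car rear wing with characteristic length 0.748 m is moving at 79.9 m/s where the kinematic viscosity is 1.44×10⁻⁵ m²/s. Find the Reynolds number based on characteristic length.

Re = v·c/ν = 79.9 × 0.748 / (1.44×10⁻⁵) = 4.15×10^6

Re = 4.15×10^6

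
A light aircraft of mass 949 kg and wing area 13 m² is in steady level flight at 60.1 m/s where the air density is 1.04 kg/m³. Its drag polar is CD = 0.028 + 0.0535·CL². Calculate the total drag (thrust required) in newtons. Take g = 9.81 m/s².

D = 874 N

Weight W = mg = 949 × 9.81 = 9309.7 N; in level flight L = W.
Dynamic pressure q = 0.5 × 1.04 × 60.1² = 1878 Pa.
CL = 2W/(ρv²S) = 2×9309.7/(1.04×60.1²×13) = 0.3813.
CD = 0.028 + 0.0535 × 0.3813² = 0.03578.
D = q·S·CD = 1878 × 13 × 0.03578 = 873.6 N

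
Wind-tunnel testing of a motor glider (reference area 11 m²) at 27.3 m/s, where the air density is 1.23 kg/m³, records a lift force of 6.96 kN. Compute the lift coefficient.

From L = ½ρv²S·CL, rearranging gives CL = 2L/(ρv²S).
CL = 2 × 6960 / (1.23 × 27.3² × 11) = 1.38

CL = 1.38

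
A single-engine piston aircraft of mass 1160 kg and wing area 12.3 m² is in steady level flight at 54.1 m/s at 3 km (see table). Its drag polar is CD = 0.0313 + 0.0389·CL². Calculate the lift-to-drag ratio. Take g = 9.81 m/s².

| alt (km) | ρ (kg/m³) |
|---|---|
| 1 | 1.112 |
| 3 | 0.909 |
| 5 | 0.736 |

L/D = 13.9

At 3 km, from the table: ρ = 0.909 kg/m³.
Weight W = mg = 1160 × 9.81 = 11380 N; in level flight L = W.
q = ½ρv² = ½ × 0.909 × 54.1² = 1330 Pa.
CL = W/(q·S) = 11380 / (1330 × 12.3) = 0.6955.
CD = 0.0313 + 0.0389 × 0.6955² = 0.05012.
L/D = CL/CD = 0.6955 / 0.05012 = 13.9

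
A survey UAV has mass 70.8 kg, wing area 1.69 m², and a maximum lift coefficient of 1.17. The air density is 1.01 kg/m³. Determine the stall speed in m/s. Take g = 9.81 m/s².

V_stall = 26.4 m/s

Weight W = mg = 70.8 × 9.81 = 694.5 N.
V_stall = √(2W/(ρ·S·CL,max)) = √(2 × 694.5 / (1.01 × 1.69 × 1.17))
V_stall = √695.6 = 26.4 m/s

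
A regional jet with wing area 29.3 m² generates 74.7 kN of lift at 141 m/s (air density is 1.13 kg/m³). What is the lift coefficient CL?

From L = ½ρv²S·CL, rearranging gives CL = 2L/(ρv²S).
CL = 2 × 74700 / (1.13 × 141² × 29.3) = 0.227

CL = 0.227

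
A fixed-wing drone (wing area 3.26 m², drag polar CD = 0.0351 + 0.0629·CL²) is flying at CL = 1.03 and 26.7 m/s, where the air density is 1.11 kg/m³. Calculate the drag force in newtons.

CD = 0.0351 + 0.0629 × 1.03² = 0.1018
D = ½ρv²S·CD = ½ × 1.11 × 26.7² × 3.26 × 0.1018 = 131 N

D = 131 N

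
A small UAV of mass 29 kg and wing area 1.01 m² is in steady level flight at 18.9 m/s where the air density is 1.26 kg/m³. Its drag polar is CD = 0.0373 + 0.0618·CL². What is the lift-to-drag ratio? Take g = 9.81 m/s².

Weight W = mg = 29 × 9.81 = 284.49 N; in level flight L = W.
Dynamic pressure q = 0.5 × 1.26 × 18.9² = 225 Pa.
CL = W/(q·S) = 284.49 / (225 × 1.01) = 1.252.
CD = 0.0373 + 0.0618 × 1.252² = 0.1341.
L/D = CL/CD = 1.252 / 0.1341 = 9.33

L/D = 9.33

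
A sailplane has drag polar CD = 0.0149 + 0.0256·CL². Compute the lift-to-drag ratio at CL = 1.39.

CD = 0.0149 + 0.0256 × 1.39² = 0.06436
L/D = CL/CD = 1.39 / 0.06436 = 21.6

L/D = 21.6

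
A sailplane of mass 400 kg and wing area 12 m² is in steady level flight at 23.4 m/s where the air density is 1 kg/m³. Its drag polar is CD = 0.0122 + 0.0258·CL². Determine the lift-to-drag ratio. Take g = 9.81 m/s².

L/D = 24.4

In steady level flight, lift balances weight: W = mg = 400 × 9.81 = 3924 N.
Dynamic pressure q = 0.5 × 1 × 23.4² = 273.8 Pa.
CL = 2W/(ρv²S) = 2×3924/(1×23.4²×12) = 1.194.
CD = 0.0122 + 0.0258 × 1.194² = 0.04901.
L/D = CL/CD = 1.194 / 0.04901 = 24.4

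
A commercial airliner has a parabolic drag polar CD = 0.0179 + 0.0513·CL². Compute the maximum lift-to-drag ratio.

(L/D)max = 16.5

For CD = CD0 + K·CL², (L/D)max occurs at CL* = √(CD0/K) and equals 1/(2√(K·CD0)).
(L/D)max = 1/(2√(0.0513 × 0.0179)) = 1/(2 × 0.0303) = 16.5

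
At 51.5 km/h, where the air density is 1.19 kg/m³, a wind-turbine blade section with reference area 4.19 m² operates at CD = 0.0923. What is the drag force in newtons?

D = 47.1 N

Convert speed: v = 51.5 km/h ÷ 3.6 = 14.31 m/s.
D = ½ρv²S·CD = ½ × 1.19 × 14.31² × 4.19 × 0.0923 = 47.1 N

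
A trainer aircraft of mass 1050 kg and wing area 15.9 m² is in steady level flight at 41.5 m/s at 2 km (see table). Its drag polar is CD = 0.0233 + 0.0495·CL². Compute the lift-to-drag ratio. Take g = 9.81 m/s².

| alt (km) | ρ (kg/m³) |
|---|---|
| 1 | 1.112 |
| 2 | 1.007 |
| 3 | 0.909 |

L/D = 14.7

At 2 km, from the table: ρ = 1.007 kg/m³.
Weight W = mg = 1050 × 9.81 = 10300 N; in level flight L = W.
q = ½ρv² = ½ × 1.007 × 41.5² = 867.2 Pa.
Required CL = L/(qS) = 10300/(867.2·15.9) = 0.7471.
CD = 0.0233 + 0.0495 × 0.7471² = 0.05093.
L/D = CL/CD = 0.7471 / 0.05093 = 14.7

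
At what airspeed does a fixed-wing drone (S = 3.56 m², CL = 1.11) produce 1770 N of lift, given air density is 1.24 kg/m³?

v = 26.9 m/s

L = ½ρv²S·CL ⇒ v = √(2L/(ρ·S·CL))
v = √(2 × 1770 / (1.24 × 3.56 × 1.11)) = √722.5 = 26.9 m/s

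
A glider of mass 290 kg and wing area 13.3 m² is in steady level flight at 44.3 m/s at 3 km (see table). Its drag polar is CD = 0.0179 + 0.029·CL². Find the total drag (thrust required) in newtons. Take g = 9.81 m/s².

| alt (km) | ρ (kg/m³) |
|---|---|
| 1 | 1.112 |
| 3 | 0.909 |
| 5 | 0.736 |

At 3 km, from the table: ρ = 0.909 kg/m³.
Weight W = mg = 290 × 9.81 = 2844.9 N; in level flight L = W.
q = ½ρv² = ½ × 0.909 × 44.3² = 892 Pa.
CL = 2W/(ρv²S) = 2×2844.9/(0.909×44.3²×13.3) = 0.2398.
CD = 0.0179 + 0.029 × 0.2398² = 0.01957.
D = q·S·CD = 892 × 13.3 × 0.01957 = 232.1 N

D = 232 N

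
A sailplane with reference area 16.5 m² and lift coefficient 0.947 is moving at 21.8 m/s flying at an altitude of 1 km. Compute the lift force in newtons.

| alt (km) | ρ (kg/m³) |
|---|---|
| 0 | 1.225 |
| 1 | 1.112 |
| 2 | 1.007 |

At 1 km, from the table: ρ = 1.112 kg/m³.
Dynamic pressure q = ½ρv² = ½ × 1.112 × 21.8² = 264.2 Pa.
L = q·S·CL = 264.2 × 16.5 × 0.947 = 4130 N

L = 4130 N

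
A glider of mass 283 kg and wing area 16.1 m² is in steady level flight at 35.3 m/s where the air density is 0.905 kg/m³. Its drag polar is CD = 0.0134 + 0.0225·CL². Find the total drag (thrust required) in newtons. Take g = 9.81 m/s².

D = 141 N

Weight W = mg = 283 × 9.81 = 2776.2 N; in level flight L = W.
Dynamic pressure q = 0.5 × 0.905 × 35.3² = 563.9 Pa.
CL = W/(q·S) = 2776.2 / (563.9 × 16.1) = 0.3058.
CD = 0.0134 + 0.0225 × 0.3058² = 0.0155.
D = q·S·CD = 563.9 × 16.1 × 0.0155 = 140.7 N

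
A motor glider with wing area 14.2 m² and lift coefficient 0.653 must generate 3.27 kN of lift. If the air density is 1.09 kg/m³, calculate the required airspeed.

L = ½ρv²S·CL ⇒ v = √(2L/(ρ·S·CL))
v = √(2 × 3270 / (1.09 × 14.2 × 0.653)) = √647.1 = 25.4 m/s

v = 25.4 m/s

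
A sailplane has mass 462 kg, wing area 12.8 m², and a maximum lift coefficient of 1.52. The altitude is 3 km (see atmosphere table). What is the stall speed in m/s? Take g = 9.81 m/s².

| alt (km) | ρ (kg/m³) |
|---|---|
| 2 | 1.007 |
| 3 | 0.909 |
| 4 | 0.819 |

At 3 km, from the table: ρ = 0.909 kg/m³.
Stall occurs when L = W at CL,max. W = mg = 462 × 9.81 = 4532 N.
V_stall = √(2W/(ρ·S·CL,max)) = √(2 × 4532 / (0.909 × 12.8 × 1.52))
V_stall = √512.5 = 22.6 m/s

V_stall = 22.6 m/s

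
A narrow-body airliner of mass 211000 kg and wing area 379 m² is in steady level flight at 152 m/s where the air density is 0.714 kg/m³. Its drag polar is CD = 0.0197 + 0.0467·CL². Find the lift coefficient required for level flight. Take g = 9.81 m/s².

In steady level flight, lift balances weight: W = mg = 211000 × 9.81 = 2.0699×10^6 N.
q = ½ρv² = ½ × 0.714 × 152² = 8248 Pa.
CL = 2W/(ρv²S) = 2×2.0699×10^6/(0.714×152²×379) = 0.6622.

CL = 0.662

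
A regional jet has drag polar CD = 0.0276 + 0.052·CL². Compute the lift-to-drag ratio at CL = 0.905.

CD = 0.0276 + 0.052 × 0.905² = 0.07019
L/D = CL/CD = 0.905 / 0.07019 = 12.9

L/D = 12.9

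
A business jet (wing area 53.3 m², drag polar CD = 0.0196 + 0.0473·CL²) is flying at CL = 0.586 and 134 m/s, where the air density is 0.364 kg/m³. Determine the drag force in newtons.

D = 6240 N

CD = 0.0196 + 0.0473 × 0.586² = 0.03584
D = ½ρv²S·CD = ½ × 0.364 × 134² × 53.3 × 0.03584 = 6240 N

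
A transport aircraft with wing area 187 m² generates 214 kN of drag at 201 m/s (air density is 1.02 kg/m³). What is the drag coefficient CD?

From D = ½ρv²S·CD, rearranging gives CD = 2D/(ρv²S).
CD = 2 × 2.14×10^5 / (1.02 × 201² × 187) = 0.0555

CD = 0.0555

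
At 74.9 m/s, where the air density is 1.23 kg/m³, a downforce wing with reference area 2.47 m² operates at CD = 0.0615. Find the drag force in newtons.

D = ½ρv²S·CD = ½ × 1.23 × 74.9² × 2.47 × 0.0615 = 524 N

D = 524 N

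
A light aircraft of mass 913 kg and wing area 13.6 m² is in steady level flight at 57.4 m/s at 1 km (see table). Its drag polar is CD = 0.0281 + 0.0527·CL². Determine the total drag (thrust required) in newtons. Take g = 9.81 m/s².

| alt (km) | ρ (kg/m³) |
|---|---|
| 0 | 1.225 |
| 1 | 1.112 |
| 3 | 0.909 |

At 1 km, from the table: ρ = 1.112 kg/m³.
Level flight ⇒ L = W = m·g = 913 × 9.81 = 8956.5 N.
q = ½ρv² = ½ × 1.112 × 57.4² = 1832 Pa.
Required CL = L/(qS) = 8956.5/(1832·13.6) = 0.3595.
CD = 0.0281 + 0.0527 × 0.3595² = 0.03491.
D = q·S·CD = 1832 × 13.6 × 0.03491 = 869.8 N

D = 870 N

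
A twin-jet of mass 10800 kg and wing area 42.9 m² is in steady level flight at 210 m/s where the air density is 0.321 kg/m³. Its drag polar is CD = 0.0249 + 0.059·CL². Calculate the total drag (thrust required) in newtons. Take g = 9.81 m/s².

D = 9740 N

Level flight ⇒ L = W = m·g = 10800 × 9.81 = 1.0595×10^5 N.
Dynamic pressure q = 0.5 × 0.321 × 210² = 7078 Pa.
Required CL = L/(qS) = 1.0595×10^5/(7078·42.9) = 0.3489.
CD = 0.0249 + 0.059 × 0.3489² = 0.03208.
D = q·S·CD = 7078 × 42.9 × 0.03208 = 9742 N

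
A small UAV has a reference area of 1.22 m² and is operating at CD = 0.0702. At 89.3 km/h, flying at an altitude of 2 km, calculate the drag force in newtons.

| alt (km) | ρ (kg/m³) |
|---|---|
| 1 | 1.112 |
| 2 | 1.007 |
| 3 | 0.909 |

At 2 km, from the table: ρ = 1.007 kg/m³.
Convert speed: v = 89.3 km/h ÷ 3.6 = 24.81 m/s.
Dynamic pressure q = ½ρv² = ½ × 1.007 × 24.81² = 309.8 Pa.
D = q·S·CD = 309.8 × 1.22 × 0.0702 = 26.5 N

D = 26.5 N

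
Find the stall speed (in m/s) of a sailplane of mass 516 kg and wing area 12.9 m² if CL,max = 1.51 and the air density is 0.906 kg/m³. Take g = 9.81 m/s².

V_stall = 24 m/s

Stall occurs when L = W at CL,max. W = mg = 516 × 9.81 = 5062 N.
From L = ½ρV²S·CL,max = W: V_stall = √(2W/(ρSCL,max)) = √(2·5062/(0.906·12.9·1.51))
V_stall = √573.7 = 24 m/s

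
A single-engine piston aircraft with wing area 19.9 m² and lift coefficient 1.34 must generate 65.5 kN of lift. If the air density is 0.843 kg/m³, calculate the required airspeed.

v = 76.3 m/s

L = ½ρv²S·CL ⇒ v = √(2L/(ρ·S·CL))
v = √(2 × 65500 / (0.843 × 19.9 × 1.34)) = √5828 = 76.3 m/s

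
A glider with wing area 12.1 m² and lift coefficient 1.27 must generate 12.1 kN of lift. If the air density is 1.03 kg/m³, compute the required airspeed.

v = 39.1 m/s

L = ½ρv²S·CL ⇒ v = √(2L/(ρ·S·CL))
v = √(2 × 12100 / (1.03 × 12.1 × 1.27)) = √1529 = 39.1 m/s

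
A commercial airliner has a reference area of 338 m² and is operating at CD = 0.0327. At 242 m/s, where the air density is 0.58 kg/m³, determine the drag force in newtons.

D = 1.88×10^5 N

Dynamic pressure q = ½ρv² = ½ × 0.58 × 242² = 16980 Pa.
D = q·S·CD = 16980 × 338 × 0.0327 = 1.88×10^5 N ≈ 188 kN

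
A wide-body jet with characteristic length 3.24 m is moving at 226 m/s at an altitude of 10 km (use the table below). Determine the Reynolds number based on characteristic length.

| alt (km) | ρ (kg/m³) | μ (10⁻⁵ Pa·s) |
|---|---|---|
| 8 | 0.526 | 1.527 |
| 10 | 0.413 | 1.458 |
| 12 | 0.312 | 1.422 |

At 10 km, from the table: ρ = 0.413 kg/m³, μ = 1.458×10⁻⁵ Pa·s.
Re = ρ·v·c/μ = 0.413 × 226 × 3.24 / (1.458×10⁻⁵) = 2.07×10^7

Re = 2.07×10^7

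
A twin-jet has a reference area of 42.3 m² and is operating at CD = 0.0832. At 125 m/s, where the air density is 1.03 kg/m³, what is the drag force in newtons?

D = ½ρv²S·CD = ½ × 1.03 × 125² × 42.3 × 0.0832 = 28300 N ≈ 28.3 kN

D = 28300 N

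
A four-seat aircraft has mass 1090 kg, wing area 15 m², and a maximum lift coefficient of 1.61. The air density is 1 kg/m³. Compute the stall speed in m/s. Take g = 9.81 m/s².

Stall occurs when L = W at CL,max. W = mg = 1090 × 9.81 = 10690 N.
From L = ½ρV²S·CL,max = W: V_stall = √(2W/(ρSCL,max)) = √(2·10690/(1·15·1.61))
V_stall = √885.5 = 29.8 m/s

V_stall = 29.8 m/s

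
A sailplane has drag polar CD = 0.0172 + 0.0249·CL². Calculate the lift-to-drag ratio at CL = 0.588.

L/D = 22.8

CD = 0.0172 + 0.0249 × 0.588² = 0.02581
L/D = CL/CD = 0.588 / 0.02581 = 22.8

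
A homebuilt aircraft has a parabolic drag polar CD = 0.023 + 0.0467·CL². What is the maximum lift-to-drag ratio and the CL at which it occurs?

For CD = CD0 + K·CL², (L/D)max occurs at CL* = √(CD0/K) and equals 1/(2√(K·CD0)).
(L/D)max = 1/(2√(0.0467 × 0.023)) = 1/(2 × 0.03277) = 15.3
CL* = √(0.023/0.0467) = 0.702

(L/D)max = 15.3, at CL = 0.702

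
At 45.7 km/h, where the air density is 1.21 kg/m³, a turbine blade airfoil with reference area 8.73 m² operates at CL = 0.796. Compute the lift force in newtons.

L = 678 N

Convert speed: v = 45.7 km/h ÷ 3.6 = 12.69 m/s.
L = ½ρv²S·CL = ½ × 1.21 × 12.69² × 8.73 × 0.796 = 678 N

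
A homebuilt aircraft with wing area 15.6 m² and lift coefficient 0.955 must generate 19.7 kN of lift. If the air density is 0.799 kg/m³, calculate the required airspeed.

L = ½ρv²S·CL ⇒ v = √(2L/(ρ·S·CL))
v = √(2 × 19700 / (0.799 × 15.6 × 0.955)) = √3310 = 57.5 m/s

v = 57.5 m/s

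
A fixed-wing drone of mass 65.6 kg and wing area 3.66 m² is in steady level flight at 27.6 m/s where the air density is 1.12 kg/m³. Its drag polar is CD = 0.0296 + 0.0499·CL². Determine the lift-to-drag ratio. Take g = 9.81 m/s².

Level flight ⇒ L = W = m·g = 65.6 × 9.81 = 643.54 N.
Dynamic pressure q = 0.5 × 1.12 × 27.6² = 426.6 Pa.
CL = W/(q·S) = 643.54 / (426.6 × 3.66) = 0.4122.
CD = 0.0296 + 0.0499 × 0.4122² = 0.03808.
L/D = CL/CD = 0.4122 / 0.03808 = 10.8

L/D = 10.8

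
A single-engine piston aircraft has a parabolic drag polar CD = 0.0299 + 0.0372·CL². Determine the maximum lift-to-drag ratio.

For CD = CD0 + K·CL², (L/D)max occurs at CL* = √(CD0/K) and equals 1/(2√(K·CD0)).
(L/D)max = 1/(2√(0.0372 × 0.0299)) = 1/(2 × 0.03335) = 15

(L/D)max = 15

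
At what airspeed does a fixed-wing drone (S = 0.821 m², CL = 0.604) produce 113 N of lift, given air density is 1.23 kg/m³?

v = 19.2 m/s

L = ½ρv²S·CL ⇒ v = √(2L/(ρ·S·CL))
v = √(2 × 113 / (1.23 × 0.821 × 0.604)) = √370.5 = 19.2 m/s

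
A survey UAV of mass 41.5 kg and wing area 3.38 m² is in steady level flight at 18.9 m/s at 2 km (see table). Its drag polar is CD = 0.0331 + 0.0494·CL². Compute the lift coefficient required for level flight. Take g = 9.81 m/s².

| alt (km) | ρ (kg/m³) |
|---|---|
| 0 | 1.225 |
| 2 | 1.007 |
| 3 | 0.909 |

At 2 km, from the table: ρ = 1.007 kg/m³.
Weight W = mg = 41.5 × 9.81 = 407.12 N; in level flight L = W.
Dynamic pressure q = 0.5 × 1.007 × 18.9² = 179.9 Pa.
CL = W/(q·S) = 407.12 / (179.9 × 3.38) = 0.6697.

CL = 0.67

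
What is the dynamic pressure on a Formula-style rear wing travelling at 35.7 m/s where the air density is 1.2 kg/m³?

q = ½ρv² = ½ × 1.2 × 35.7² = 765 Pa

q = 765 Pa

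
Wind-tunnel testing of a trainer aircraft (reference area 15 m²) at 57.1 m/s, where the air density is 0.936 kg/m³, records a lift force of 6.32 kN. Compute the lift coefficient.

From L = ½ρv²S·CL, rearranging gives CL = 2L/(ρv²S).
CL = 2 × 6320 / (0.936 × 57.1² × 15) = 0.276

CL = 0.276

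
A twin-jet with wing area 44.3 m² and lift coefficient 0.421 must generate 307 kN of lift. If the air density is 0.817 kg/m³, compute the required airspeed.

v = 201 m/s

L = ½ρv²S·CL ⇒ v = √(2L/(ρ·S·CL))
v = √(2 × 3.07×10^5 / (0.817 × 44.3 × 0.421)) = √40300 = 201 m/s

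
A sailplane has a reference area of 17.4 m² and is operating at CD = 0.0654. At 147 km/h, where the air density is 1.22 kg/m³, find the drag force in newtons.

Convert speed: v = 147 km/h ÷ 3.6 = 40.83 m/s.
D = ½ρv²S·CD = ½ × 1.22 × 40.83² × 17.4 × 0.0654 = 1160 N

D = 1160 N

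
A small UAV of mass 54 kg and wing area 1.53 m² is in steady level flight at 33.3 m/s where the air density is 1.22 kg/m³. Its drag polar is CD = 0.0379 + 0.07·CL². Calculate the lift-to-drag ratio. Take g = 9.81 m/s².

L/D = 9.1

In steady level flight, lift balances weight: W = mg = 54 × 9.81 = 529.74 N.
q = ½ρv² = ½ × 1.22 × 33.3² = 676.4 Pa.
CL = W/(q·S) = 529.74 / (676.4 × 1.53) = 0.5119.
CD = 0.0379 + 0.07 × 0.5119² = 0.05624.
L/D = CL/CD = 0.5119 / 0.05624 = 9.1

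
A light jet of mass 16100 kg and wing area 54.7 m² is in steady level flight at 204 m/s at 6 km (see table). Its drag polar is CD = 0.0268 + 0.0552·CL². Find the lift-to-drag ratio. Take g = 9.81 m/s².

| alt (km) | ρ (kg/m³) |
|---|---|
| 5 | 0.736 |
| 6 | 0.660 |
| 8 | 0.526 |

At 6 km, from the table: ρ = 0.660 kg/m³.
In steady level flight, lift balances weight: W = mg = 16100 × 9.81 = 1.5794×10^5 N.
Dynamic pressure q = 0.5 × 0.66 × 204² = 13730 Pa.
Required CL = L/(qS) = 1.5794×10^5/(13730·54.7) = 0.2102.
CD = 0.0268 + 0.0552 × 0.2102² = 0.02924.
L/D = CL/CD = 0.2102 / 0.02924 = 7.19

L/D = 7.19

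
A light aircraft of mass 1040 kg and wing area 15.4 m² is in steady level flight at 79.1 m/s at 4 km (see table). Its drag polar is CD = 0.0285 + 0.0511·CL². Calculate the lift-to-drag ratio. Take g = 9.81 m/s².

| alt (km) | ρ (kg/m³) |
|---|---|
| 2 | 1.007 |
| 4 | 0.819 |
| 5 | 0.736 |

L/D = 8.1

At 4 km, from the table: ρ = 0.819 kg/m³.
Weight W = mg = 1040 × 9.81 = 10202 N; in level flight L = W.
q = ½ρv² = ½ × 0.819 × 79.1² = 2562 Pa.
CL = 2W/(ρv²S) = 2×10202/(0.819×79.1²×15.4) = 0.2586.
CD = 0.0285 + 0.0511 × 0.2586² = 0.03192.
L/D = CL/CD = 0.2586 / 0.03192 = 8.1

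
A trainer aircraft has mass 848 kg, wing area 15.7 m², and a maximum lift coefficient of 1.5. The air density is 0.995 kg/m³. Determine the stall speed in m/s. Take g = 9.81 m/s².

V_stall = 26.6 m/s

Stall occurs when L = W at CL,max. W = mg = 848 × 9.81 = 8319 N.
From L = ½ρV²S·CL,max = W: V_stall = √(2W/(ρSCL,max)) = √(2·8319/(0.995·15.7·1.5))
V_stall = √710 = 26.6 m/s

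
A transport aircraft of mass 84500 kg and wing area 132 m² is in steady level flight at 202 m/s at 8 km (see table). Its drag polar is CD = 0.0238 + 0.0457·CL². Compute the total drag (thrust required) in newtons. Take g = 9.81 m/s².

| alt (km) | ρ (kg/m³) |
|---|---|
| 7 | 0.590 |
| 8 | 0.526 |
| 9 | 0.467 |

At 8 km, from the table: ρ = 0.526 kg/m³.
Level flight ⇒ L = W = m·g = 84500 × 9.81 = 8.2894×10^5 N.
q = ½ρv² = ½ × 0.526 × 202² = 10730 Pa.
CL = W/(q·S) = 8.2894×10^5 / (10730 × 132) = 0.5852.
CD = 0.0238 + 0.0457 × 0.5852² = 0.03945.
D = q·S·CD = 10730 × 132 × 0.03945 = 55880 N

D = 55900 N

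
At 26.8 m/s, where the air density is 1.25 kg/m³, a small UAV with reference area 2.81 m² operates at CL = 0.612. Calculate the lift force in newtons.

Dynamic pressure q = ½ρv² = ½ × 1.25 × 26.8² = 448.9 Pa.
L = q·S·CL = 448.9 × 2.81 × 0.612 = 772 N

L = 772 N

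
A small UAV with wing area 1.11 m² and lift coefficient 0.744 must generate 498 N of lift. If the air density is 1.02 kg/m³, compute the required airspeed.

L = ½ρv²S·CL ⇒ v = √(2L/(ρ·S·CL))
v = √(2 × 498 / (1.02 × 1.11 × 0.744)) = √1182 = 34.4 m/s

v = 34.4 m/s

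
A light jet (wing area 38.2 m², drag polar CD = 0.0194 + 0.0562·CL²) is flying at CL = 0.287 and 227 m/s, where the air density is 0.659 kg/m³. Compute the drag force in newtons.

D = 15600 N

CD = 0.0194 + 0.0562 × 0.287² = 0.02403
D = ½ρv²S·CD = ½ × 0.659 × 227² × 38.2 × 0.02403 = 15600 N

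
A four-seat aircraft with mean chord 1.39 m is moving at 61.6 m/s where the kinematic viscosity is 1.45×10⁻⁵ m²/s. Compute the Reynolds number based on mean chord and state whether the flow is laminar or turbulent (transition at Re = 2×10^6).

Re = 5.91×10^6 (turbulent)

Re = v·c/ν = 61.6 × 1.39 / (1.45×10⁻⁵) = 5.91×10^6
Since 5.91×10^6 > 2×10^6, the flow is turbulent.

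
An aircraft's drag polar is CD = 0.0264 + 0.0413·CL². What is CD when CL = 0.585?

CD = 0.0405

CD = 0.0264 + 0.0413 × 0.585² = 0.0264 + 0.01413 = 0.0405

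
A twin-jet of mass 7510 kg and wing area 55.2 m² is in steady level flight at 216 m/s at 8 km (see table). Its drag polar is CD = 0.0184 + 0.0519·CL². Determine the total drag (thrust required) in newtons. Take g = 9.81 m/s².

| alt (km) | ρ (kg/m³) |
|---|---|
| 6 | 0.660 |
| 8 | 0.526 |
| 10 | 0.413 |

D = 12900 N

At 8 km, from the table: ρ = 0.526 kg/m³.
Weight W = mg = 7510 × 9.81 = 73673 N; in level flight L = W.
q = ½ρv² = ½ × 0.526 × 216² = 12270 Pa.
Required CL = L/(qS) = 73673/(12270·55.2) = 0.1088.
CD = 0.0184 + 0.0519 × 0.1088² = 0.01901.
D = q·S·CD = 12270 × 55.2 × 0.01901 = 12880 N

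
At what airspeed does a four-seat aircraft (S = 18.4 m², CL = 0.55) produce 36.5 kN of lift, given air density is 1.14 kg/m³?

v = 79.5 m/s

L = ½ρv²S·CL ⇒ v = √(2L/(ρ·S·CL))
v = √(2 × 36500 / (1.14 × 18.4 × 0.55)) = √6328 = 79.5 m/s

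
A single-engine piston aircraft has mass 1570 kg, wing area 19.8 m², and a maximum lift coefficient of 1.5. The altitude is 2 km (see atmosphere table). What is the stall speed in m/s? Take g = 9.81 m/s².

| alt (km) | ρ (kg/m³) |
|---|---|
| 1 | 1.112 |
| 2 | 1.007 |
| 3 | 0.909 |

At 2 km, from the table: ρ = 1.007 kg/m³.
Stall occurs when L = W at CL,max. W = mg = 1570 × 9.81 = 15400 N.
From L = ½ρV²S·CL,max = W: V_stall = √(2W/(ρSCL,max)) = √(2·15400/(1.007·19.8·1.5))
V_stall = √1030 = 32.1 m/s

V_stall = 32.1 m/s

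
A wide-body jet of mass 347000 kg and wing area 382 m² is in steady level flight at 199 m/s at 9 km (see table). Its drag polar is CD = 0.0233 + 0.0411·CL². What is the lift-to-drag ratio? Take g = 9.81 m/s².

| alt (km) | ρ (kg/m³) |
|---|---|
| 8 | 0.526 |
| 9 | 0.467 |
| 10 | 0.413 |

At 9 km, from the table: ρ = 0.467 kg/m³.
In steady level flight, lift balances weight: W = mg = 347000 × 9.81 = 3.4041×10^6 N.
q = ½ρv² = ½ × 0.467 × 199² = 9247 Pa.
CL = 2W/(ρv²S) = 2×3.4041×10^6/(0.467×199²×382) = 0.9637.
CD = 0.0233 + 0.0411 × 0.9637² = 0.06147.
L/D = CL/CD = 0.9637 / 0.06147 = 15.7

L/D = 15.7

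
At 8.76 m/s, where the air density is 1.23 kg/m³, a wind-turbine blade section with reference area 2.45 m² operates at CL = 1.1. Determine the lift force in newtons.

L = 127 N

Dynamic pressure q = ½ρv² = ½ × 1.23 × 8.76² = 47.19 Pa.
L = q·S·CL = 47.19 × 2.45 × 1.1 = 127 N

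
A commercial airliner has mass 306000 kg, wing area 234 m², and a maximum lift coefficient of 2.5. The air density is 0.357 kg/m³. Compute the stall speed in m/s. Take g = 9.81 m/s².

V_stall = 170 m/s

Weight W = mg = 306000 × 9.81 = 3.002×10^6 N.
From L = ½ρV²S·CL,max = W: V_stall = √(2W/(ρSCL,max)) = √(2·3.002×10^6/(0.357·234·2.5))
V_stall = √28750 = 170 m/s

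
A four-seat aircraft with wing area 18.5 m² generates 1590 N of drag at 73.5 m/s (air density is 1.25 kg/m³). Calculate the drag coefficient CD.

From D = ½ρv²S·CD, rearranging gives CD = 2D/(ρv²S).
CD = 2 × 1590 / (1.25 × 73.5² × 18.5) = 0.0255

CD = 0.0255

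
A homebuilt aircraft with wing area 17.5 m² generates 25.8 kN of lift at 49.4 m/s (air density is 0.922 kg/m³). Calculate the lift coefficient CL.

From L = ½ρv²S·CL, rearranging gives CL = 2L/(ρv²S).
CL = 2 × 25800 / (0.922 × 49.4² × 17.5) = 1.31

CL = 1.31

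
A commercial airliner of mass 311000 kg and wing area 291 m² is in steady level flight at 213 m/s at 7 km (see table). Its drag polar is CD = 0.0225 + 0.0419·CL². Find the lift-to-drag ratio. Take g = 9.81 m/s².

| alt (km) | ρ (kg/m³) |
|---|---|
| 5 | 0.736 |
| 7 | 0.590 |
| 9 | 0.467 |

At 7 km, from the table: ρ = 0.590 kg/m³.
Weight W = mg = 311000 × 9.81 = 3.0509×10^6 N; in level flight L = W.
q = ½ρv² = ½ × 0.59 × 213² = 13380 Pa.
CL = 2W/(ρv²S) = 2×3.0509×10^6/(0.59×213²×291) = 0.7833.
CD = 0.0225 + 0.0419 × 0.7833² = 0.04821.
L/D = CL/CD = 0.7833 / 0.04821 = 16.2

L/D = 16.2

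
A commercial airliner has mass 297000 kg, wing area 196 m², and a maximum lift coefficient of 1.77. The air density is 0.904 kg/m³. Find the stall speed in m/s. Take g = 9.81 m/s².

Weight W = mg = 297000 × 9.81 = 2.914×10^6 N.
V_stall = √(2W/(ρ·S·CL,max)) = √(2 × 2.914×10^6 / (0.904 × 196 × 1.77))
V_stall = √18580 = 136 m/s

V_stall = 136 m/s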